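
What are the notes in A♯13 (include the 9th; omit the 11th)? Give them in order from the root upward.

A# – C## – E# – G# – B# – F##

Root A#, quality dominant thirteenth:
Root: A#
Major 3rd (3rd): C##
Perfect 5th (5th): E#
Minor 7th (7th): G#
Major 9th (9th): B#
Major 13th (13th): F##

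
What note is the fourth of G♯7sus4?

C#

G♯7sus4 is built on G#; its 4th is a perfect 4th above the root.
A fourth above G uses the letter C, and the perfect 4th above G# is C#.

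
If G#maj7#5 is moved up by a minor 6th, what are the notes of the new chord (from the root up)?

A minor 6th up from G# is E, so the new chord is E augmented major seventh.
Root: E
Major 3rd (3rd): G#
Augmented 5th (5th): B#
Major 7th (7th): D#

E  G#  B#  D#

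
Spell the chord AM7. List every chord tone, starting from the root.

AM7 is a major seventh built on A.
A — root
C# — major 3rd
E — perfect 5th
G# — major 7th

A, C#, E, G#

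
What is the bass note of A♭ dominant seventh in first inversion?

C

A♭ dominant seventh in root position is A-flat–C–E-flat–G-flat.
First inversion places the third in the bass, which is C.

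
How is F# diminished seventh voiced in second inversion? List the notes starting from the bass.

C – Eb – F# – A

In root position, F# diminished seventh is F#–A–C–Eb.
Second inversion puts the fifth (C) in the bass.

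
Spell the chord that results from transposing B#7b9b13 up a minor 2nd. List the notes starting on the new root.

C#, E#, G#, B, D, A

B# up a minor 2nd → C#. New chord: C# dominant seventh flat nine flat thirteen.
- root: C#
- major 3rd: E#
- perfect 5th: G#
- minor 7th: B
- minor 9th: D
- minor 13th: A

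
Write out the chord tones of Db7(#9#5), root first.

Db7(#9#5): dominant seventh sharp nine sharp five on D♭.
root → D♭
3rd (major 3rd) → F
5th (augmented 5th) → A
7th (minor 7th) → C♭
9th (augmented 9th) → E

D♭, F, A, C♭, E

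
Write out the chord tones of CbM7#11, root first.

CbM7#11: major seventh sharp eleven on C♭.
C♭ — root
E♭ — major 3rd
G♭ — perfect 5th
B♭ — major 7th
F — augmented 11th

C♭, E♭, G♭, B♭, F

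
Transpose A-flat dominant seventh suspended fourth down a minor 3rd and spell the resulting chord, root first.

A minor 3rd down from Ab is F, so the new chord is F dominant seventh suspended fourth.
root → F
4th (perfect 4th) → Bb
5th (perfect 5th) → C
7th (minor 7th) → Eb

F, Bb, C, Eb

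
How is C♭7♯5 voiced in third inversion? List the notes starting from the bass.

In root position, C♭7♯5 is Cb–Eb–G–Bbb.
Third inversion puts the seventh (Bbb) in the bass.

Bbb Cb Eb G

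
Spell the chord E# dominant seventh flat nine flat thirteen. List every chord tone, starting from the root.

E#, G##, B#, D#, F#, C#

E# dominant seventh flat nine flat thirteen: dominant seventh flat nine flat thirteen on E#.
E# — root
G## — major 3rd
B# — perfect 5th
D# — minor 7th
F# — minor 9th
C# — minor 13th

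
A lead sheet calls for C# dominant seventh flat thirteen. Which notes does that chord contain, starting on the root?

C# dominant seventh flat thirteen is a dominant seventh flat thirteen built on C#.
Root: C#
Major 3rd (3rd): E#
Perfect 5th (5th): G#
Minor 7th (7th): B
Minor 13th (13th): A

C#  E#  G#  B  A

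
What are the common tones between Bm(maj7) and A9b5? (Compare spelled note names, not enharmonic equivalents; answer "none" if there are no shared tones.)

Bm(maj7): B D F# A#
A9b5: A C# Eb G B
Common to both → B.

B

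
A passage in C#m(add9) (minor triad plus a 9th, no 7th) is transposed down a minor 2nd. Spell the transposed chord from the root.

C# down a minor 2nd → B#. New chord: B# minor added-ninth.
Root: B#
Minor 3rd (3rd): D#
Perfect 5th (5th): F##
Major 9th (9th): C##

B#, D#, F##, C##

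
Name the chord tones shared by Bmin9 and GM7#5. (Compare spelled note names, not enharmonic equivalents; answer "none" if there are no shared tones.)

Bmin9: B D F# A C#
GM7#5: G B D# F#
Common to both → B, F#.

B, F#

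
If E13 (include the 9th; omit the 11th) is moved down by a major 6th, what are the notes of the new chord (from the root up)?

E down a major 6th → G. New chord: G dominant thirteenth.
Root: G
Major 3rd (3rd): B
Perfect 5th (5th): D
Minor 7th (7th): F
Major 9th (9th): A
Major 13th (13th): E

G B D F A E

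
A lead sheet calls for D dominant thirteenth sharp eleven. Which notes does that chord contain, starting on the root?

Root D, quality dominant thirteenth sharp eleven:
D — root
F♯ — major 3rd
A — perfect 5th
C — minor 7th
E — major 9th
G♯ — augmented 11th
B — major 13th

D, F♯, A, C, E, G♯, B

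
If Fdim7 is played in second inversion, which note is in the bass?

Cb

Fdim7 = F–Ab–Cb–Ebb. Second inversion → fifth in the bass = Cb.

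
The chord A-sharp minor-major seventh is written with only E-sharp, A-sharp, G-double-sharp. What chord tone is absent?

The full A-sharp minor-major seventh chord is A-sharp, C-sharp, E-sharp, G-double-sharp.
Comparing with the voicing, the minor 3rd (3rd) — C-sharp — is absent.

C-sharp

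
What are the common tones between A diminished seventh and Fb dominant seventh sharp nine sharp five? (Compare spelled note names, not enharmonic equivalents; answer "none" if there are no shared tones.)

C

A diminished seventh = A, C, E-flat, G-flat.
Fb dominant seventh sharp nine sharp five = F-flat, A-flat, C, E-double-flat, G.
Shared: C.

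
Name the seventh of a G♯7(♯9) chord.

G♯7(♯9) is built on G#; its 7th is a minor 7th above the root.
A seventh above G uses the letter F, and the minor 7th above G# is F#.

F#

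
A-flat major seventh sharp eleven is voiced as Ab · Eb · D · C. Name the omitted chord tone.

The full A-flat major seventh sharp eleven chord is Ab, C, Eb, G, D.
Comparing with the voicing, the major 7th (7th) — G — is absent.

G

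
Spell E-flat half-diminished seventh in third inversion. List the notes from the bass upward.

D-flat – E-flat – G-flat – B-double-flat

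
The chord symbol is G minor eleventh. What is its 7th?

F

G minor eleventh is built on G; its 7th is a minor 7th above the root.
A seventh above G uses the letter F, and the minor 7th above G is F.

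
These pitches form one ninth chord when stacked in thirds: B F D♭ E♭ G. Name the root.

E♭

Stacking in thirds gives E♭ – G – B – D♭ – F, so E♭ is the root — E♭ dominant ninth sharp five.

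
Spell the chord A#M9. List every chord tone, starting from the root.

A♯ C𝄪 E♯ G𝄪 B♯

A#M9: major ninth on A♯.
A♯ — root
C𝄪 — major 3rd
E♯ — perfect 5th
G𝄪 — major 7th
B♯ — major 9th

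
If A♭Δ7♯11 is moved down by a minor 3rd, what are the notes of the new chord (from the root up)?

A minor 3rd down from A♭ is F, so the new chord is F major seventh sharp eleven.
Root: F
Major 3rd (3rd): A
Perfect 5th (5th): C
Major 7th (7th): E
Augmented 11th (11th): B

F  A  C  E  B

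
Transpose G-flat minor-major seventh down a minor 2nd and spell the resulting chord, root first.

F – Ab – C – E

Gb down a minor 2nd → F. New chord: F minor-major seventh.
root → F
3rd (minor 3rd) → Ab
5th (perfect 5th) → C
7th (major 7th) → E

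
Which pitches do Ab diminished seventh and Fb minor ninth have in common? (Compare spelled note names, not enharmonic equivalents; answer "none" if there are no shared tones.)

Ab diminished seventh = A-flat, C-flat, E-double-flat, G-double-flat.
Fb minor ninth = F-flat, A-double-flat, C-flat, E-double-flat, G-flat.
Shared: C-flat, E-double-flat.

C-flat – E-double-flat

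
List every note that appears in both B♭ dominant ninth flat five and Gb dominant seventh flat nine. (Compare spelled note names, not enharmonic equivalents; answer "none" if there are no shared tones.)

B♭ dominant ninth flat five = B-flat, D, F-flat, A-flat, C.
Gb dominant seventh flat nine = G-flat, B-flat, D-flat, F-flat, A-double-flat.
Shared: B-flat, F-flat.

B-flat, F-flat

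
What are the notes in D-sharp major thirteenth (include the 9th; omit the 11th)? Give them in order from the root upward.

D-sharp major thirteenth is a major thirteenth built on D-sharp.
Root: D-sharp
Major 3rd (3rd): F-double-sharp
Perfect 5th (5th): A-sharp
Major 7th (7th): C-double-sharp
Major 9th (9th): E-sharp
Major 13th (13th): B-sharp

D-sharp, F-double-sharp, A-sharp, C-double-sharp, E-sharp, B-sharp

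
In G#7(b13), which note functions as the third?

B#

Root of G#7(b13) = G#. The 3rd is a major 3rd: G# up a major 3rd → B#.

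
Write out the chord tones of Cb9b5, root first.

Cb, Eb, Gbb, Bbb, Db

Cb9b5: dominant ninth flat five on Cb.
Root: Cb
Major 3rd (3rd): Eb
Diminished 5th (5th): Gbb
Minor 7th (7th): Bbb
Major 9th (9th): Db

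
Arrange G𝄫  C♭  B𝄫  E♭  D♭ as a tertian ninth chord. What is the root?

C♭

Stacking in thirds gives C♭ – E♭ – G𝄫 – B𝄫 – D♭, so C♭ is the root — C♭ dominant ninth flat five.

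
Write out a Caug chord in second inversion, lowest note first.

In root position, Caug is C–E–G♯.
Second inversion puts the fifth (G♯) in the bass.

G♯ C E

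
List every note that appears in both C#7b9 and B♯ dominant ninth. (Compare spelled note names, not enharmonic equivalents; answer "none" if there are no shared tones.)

none

C#7b9 = C#, E#, G#, B, D.
B♯ dominant ninth = B#, D##, F##, A#, C##.
Shared: none.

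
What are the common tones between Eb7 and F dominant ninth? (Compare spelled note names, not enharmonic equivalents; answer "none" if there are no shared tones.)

Eb7: Eb G Bb Db
F dominant ninth: F A C Eb G
Common to both → Eb, G.

Eb – G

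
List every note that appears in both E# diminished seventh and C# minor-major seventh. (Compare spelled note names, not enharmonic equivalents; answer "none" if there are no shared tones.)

E# diminished seventh = E-sharp, G-sharp, B, D.
C# minor-major seventh = C-sharp, E, G-sharp, B-sharp.
Shared: G-sharp.

G-sharp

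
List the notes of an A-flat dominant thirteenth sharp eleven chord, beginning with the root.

Ab C Eb Gb Bb D F

A-flat dominant thirteenth sharp eleven: dominant thirteenth sharp eleven on Ab.
root → Ab
3rd (major 3rd) → C
5th (perfect 5th) → Eb
7th (minor 7th) → Gb
9th (major 9th) → Bb
11th (augmented 11th) → D
13th (major 13th) → F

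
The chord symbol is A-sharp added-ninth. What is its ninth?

B♯

A-sharp added-ninth is built on A♯; its 9th is a major 9th above the root.
A second above A uses the letter B, and the major 9th above A♯ is B♯.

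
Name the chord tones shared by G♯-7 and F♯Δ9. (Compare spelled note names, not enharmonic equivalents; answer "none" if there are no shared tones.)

G#, F#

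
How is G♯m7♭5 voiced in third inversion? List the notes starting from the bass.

G♯m7♭5 = G#–B–D–F#; third inversion → seventh (F#) lowest.

F#, G#, B, D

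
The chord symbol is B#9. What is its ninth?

C##

Root of B#9 = B#. The 9th is a major 9th: B# up a major 9th → C##.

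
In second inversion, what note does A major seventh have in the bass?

E

A major seventh in root position is A–C#–E–G#.
Second inversion places the fifth in the bass, which is E.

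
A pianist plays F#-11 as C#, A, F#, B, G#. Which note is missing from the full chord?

The full F#-11 chord is F#, A, C#, E, G#, B.
Comparing with the voicing, the minor 7th (7th) — E — is absent.

E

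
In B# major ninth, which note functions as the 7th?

B# major ninth is built on B#; its 7th is a major 7th above the root.
A seventh above B uses the letter A, and the major 7th above B# is A##.

A##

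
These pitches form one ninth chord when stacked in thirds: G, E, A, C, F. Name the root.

F

Arranged so that each adjacent pair is a third by letter name: F – A – C – E – G.
The bottom of that stack, F, is the root (this is F major ninth).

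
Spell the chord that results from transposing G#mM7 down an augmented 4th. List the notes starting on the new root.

Transposed root: G♯ → D (augmented 4th down). So we spell D minor-major seventh:
root → D
3rd (minor 3rd) → F
5th (perfect 5th) → A
7th (major 7th) → C♯

D F A C♯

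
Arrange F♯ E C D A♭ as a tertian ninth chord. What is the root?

Stacking in thirds gives D – F♯ – A♭ – C – E, so D is the root — D dominant ninth flat five.

D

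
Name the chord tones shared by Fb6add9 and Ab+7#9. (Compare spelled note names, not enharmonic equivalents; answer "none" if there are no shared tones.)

Ab Gb

Fb6add9: Fb Ab Cb Db Gb
Ab+7#9: Ab C E Gb B
Common to both → Ab, Gb.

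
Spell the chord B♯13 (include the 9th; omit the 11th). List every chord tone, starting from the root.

B♯13: dominant thirteenth on B#.
B# — root
D## — major 3rd
F## — perfect 5th
A# — minor 7th
C## — major 9th
G## — major 13th

B#, D##, F##, A#, C##, G##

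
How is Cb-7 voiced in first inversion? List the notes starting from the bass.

Ebb, Gb, Bbb, Cb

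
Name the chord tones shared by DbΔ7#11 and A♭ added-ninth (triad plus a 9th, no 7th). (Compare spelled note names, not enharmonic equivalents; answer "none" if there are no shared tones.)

Ab, C

DbΔ7#11 = Db, F, Ab, C, G.
A♭ added-ninth = Ab, C, Eb, Bb.
Shared: Ab, C.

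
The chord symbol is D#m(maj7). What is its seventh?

C##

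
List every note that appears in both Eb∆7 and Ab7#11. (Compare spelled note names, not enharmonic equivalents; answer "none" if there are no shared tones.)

Eb∆7 = E♭, G, B♭, D.
Ab7#11 = A♭, C, E♭, G♭, D.
Shared: E♭, D.

E♭ – D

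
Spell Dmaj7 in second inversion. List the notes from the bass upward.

A C♯ D F♯

In root position, Dmaj7 is D–F♯–A–C♯.
Second inversion puts the fifth (A) in the bass.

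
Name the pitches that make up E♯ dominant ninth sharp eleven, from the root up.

E-sharp, G-double-sharp, B-sharp, D-sharp, F-double-sharp, A-double-sharp

Root E-sharp, quality dominant ninth sharp eleven:
Root: E-sharp
Major 3rd (3rd): G-double-sharp
Perfect 5th (5th): B-sharp
Minor 7th (7th): D-sharp
Major 9th (9th): F-double-sharp
Augmented 11th (11th): A-double-sharp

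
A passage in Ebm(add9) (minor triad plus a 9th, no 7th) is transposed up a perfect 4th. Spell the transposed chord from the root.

Ab, Cb, Eb, Bb

Transposed root: Eb → Ab (perfect 4th up). So we spell Ab minor added-ninth:
- root: Ab
- minor 3rd: Cb
- perfect 5th: Eb
- major 9th: Bb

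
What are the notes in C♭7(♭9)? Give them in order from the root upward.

C♭ E♭ G♭ B𝄫 D𝄫

C♭7(♭9) is a dominant seventh flat nine built on C♭.
- root: C♭
- major 3rd: E♭
- perfect 5th: G♭
- minor 7th: B𝄫
- minor 9th: D𝄫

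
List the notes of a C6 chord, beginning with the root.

C6: major sixth on C.
C — root
E — major 3rd
G — perfect 5th
A — major 6th

C E G A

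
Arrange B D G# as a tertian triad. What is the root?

G#

Arranged so that each adjacent pair is a third by letter name: G# – B – D.
The bottom of that stack, G#, is the root (this is G# diminished triad).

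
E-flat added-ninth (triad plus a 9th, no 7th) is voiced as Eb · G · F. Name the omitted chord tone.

Bb

The full E-flat added-ninth chord is Eb, G, Bb, F.
Comparing with the voicing, the perfect 5th (5th) — Bb — is absent.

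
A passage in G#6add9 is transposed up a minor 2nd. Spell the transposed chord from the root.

A C♯ E F♯ B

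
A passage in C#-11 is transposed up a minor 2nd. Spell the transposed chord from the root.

C♯ up a minor 2nd → D. New chord: D minor eleventh.
Root: D
Minor 3rd (3rd): F
Perfect 5th (5th): A
Minor 7th (7th): C
Major 9th (9th): E
Perfect 11th (11th): G

D – F – A – C – E – G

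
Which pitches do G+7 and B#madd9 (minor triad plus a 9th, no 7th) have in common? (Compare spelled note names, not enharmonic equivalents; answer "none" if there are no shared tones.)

D#

G+7: G B D# F
B#madd9: B# D# F## C##
Common to both → D#.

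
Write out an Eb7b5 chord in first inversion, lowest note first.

In root position, Eb7b5 is Eb–G–Bbb–Db.
First inversion puts the third (G) in the bass.

G  Bbb  Db  Eb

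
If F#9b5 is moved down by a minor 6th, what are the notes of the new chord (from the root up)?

Transposed root: F♯ → A♯ (minor 6th down). So we spell A♯ dominant ninth flat five:
A♯ — root
C𝄪 — major 3rd
E — diminished 5th
G♯ — minor 7th
B♯ — major 9th

A♯  C𝄪  E  G♯  B♯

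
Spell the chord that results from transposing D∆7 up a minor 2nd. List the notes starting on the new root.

Transposed root: D → Eb (minor 2nd up). So we spell Eb major seventh:
- root: Eb
- major 3rd: G
- perfect 5th: Bb
- major 7th: D

Eb, G, Bb, D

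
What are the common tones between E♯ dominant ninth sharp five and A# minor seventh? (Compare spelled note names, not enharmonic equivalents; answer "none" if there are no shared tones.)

E♯ dominant ninth sharp five: E-sharp G-double-sharp B-double-sharp D-sharp F-double-sharp
A# minor seventh: A-sharp C-sharp E-sharp G-sharp
Common to both → E-sharp.

E-sharp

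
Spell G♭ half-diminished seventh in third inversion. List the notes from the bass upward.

In root position, G♭ half-diminished seventh is Gb–Bbb–Dbb–Fb.
Third inversion puts the seventh (Fb) in the bass.

Fb, Gb, Bbb, Dbb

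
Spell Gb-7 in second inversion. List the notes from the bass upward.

Db Fb Gb Bbb

In root position, Gb-7 is Gb–Bbb–Db–Fb.
Second inversion puts the fifth (Db) in the bass.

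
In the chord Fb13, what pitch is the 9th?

Fb13 is built on F♭; its 9th is a major 9th above the root.
A second above F uses the letter G, and the major 9th above F♭ is G♭.

G♭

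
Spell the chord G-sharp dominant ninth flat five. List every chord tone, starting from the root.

G-sharp dominant ninth flat five: dominant ninth flat five on G#.
Root: G#
Major 3rd (3rd): B#
Diminished 5th (5th): D
Minor 7th (7th): F#
Major 9th (9th): A#

G#  B#  D  F#  A#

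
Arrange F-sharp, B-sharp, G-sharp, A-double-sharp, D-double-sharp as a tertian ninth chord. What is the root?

G-sharp

Stacking in thirds gives G-sharp – B-sharp – D-double-sharp – F-sharp – A-double-sharp, so G-sharp is the root — G-sharp dominant seventh sharp nine sharp five.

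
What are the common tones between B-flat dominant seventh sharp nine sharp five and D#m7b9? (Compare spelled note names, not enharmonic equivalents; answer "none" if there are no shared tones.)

B-flat dominant seventh sharp nine sharp five = Bb, D, F#, Ab, C#.
D#m7b9 = D#, F#, A#, C#, E.
Shared: F#, C#.

F# – C#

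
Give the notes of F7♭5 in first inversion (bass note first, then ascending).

A  C♭  E♭  F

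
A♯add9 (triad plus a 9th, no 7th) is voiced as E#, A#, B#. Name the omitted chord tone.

C##

A♯add9 = A#, C##, E#, B#. The voicing lacks the 3rd (major 3rd), C##.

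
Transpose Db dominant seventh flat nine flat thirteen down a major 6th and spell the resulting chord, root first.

F-flat – A-flat – C-flat – E-double-flat – G-double-flat – D-double-flat

Transposed root: D-flat → F-flat (major 6th down). So we spell F-flat dominant seventh flat nine flat thirteen:
F-flat — root
A-flat — major 3rd
C-flat — perfect 5th
E-double-flat — minor 7th
G-double-flat — minor 9th
D-double-flat — minor 13th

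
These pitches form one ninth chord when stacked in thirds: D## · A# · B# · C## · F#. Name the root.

B#

Stacking in thirds gives B# – D## – F# – A# – C##, so B# is the root — B# dominant ninth flat five.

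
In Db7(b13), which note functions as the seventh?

Root of Db7(b13) = Db. The 7th is a minor 7th: Db up a minor 7th → Cb.

Cb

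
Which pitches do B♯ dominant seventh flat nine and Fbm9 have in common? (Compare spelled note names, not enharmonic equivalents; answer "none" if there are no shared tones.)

B♯ dominant seventh flat nine: B# D## F## A# C#
Fbm9: Fb Abb Cb Ebb Gb
Common to both → none.

none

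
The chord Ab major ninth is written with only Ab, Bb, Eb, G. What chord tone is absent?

The full Ab major ninth chord is Ab, C, Eb, G, Bb.
Comparing with the voicing, the major 3rd (3rd) — C — is absent.

C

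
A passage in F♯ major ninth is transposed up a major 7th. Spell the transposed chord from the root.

E#  G##  B#  D##  F##

Transposed root: F# → E# (major 7th up). So we spell E# major ninth:
E# — root
G## — major 3rd
B# — perfect 5th
D## — major 7th
F## — major 9th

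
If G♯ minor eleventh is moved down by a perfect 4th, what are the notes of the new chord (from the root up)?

Transposed root: G-sharp → D-sharp (perfect 4th down). So we spell D-sharp minor eleventh:
root → D-sharp
3rd (minor 3rd) → F-sharp
5th (perfect 5th) → A-sharp
7th (minor 7th) → C-sharp
9th (major 9th) → E-sharp
11th (perfect 11th) → G-sharp

D-sharp F-sharp A-sharp C-sharp E-sharp G-sharp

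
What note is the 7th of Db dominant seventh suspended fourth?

Cb

Root of Db dominant seventh suspended fourth = Db. The 7th is a minor 7th: Db up a minor 7th → Cb.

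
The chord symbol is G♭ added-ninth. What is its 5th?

G♭ added-ninth is built on G-flat; its 5th is a perfect 5th above the root.
A fifth above G uses the letter D, and the perfect 5th above G-flat is D-flat.

D-flat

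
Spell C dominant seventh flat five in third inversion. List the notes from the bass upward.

B-flat C E G-flat

In root position, C dominant seventh flat five is C–E–G-flat–B-flat.
Third inversion puts the seventh (B-flat) in the bass.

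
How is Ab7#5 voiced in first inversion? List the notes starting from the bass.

C – E – Gb – Ab

Ab7#5 = Ab–C–E–Gb; first inversion → third (C) lowest.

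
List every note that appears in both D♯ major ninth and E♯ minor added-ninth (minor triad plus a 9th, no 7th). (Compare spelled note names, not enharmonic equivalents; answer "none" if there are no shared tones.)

D♯ major ninth = D-sharp, F-double-sharp, A-sharp, C-double-sharp, E-sharp.
E♯ minor added-ninth = E-sharp, G-sharp, B-sharp, F-double-sharp.
Shared: F-double-sharp, E-sharp.

F-double-sharp, E-sharp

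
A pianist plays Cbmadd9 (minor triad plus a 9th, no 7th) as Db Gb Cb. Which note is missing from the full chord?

The full Cbmadd9 chord is Cb, Ebb, Gb, Db.
Comparing with the voicing, the minor 3rd (3rd) — Ebb — is absent.

Ebb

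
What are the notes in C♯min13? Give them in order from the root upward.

C#, E, G#, B, D#, F#, A#

Root C#, quality minor thirteenth:
- root: C#
- minor 3rd: E
- perfect 5th: G#
- minor 7th: B
- major 9th: D#
- perfect 11th: F#
- major 13th: A#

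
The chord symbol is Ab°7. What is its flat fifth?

Root of Ab°7 = Ab. The 5th is a diminished 5th: Ab up a diminished 5th → Ebb.

Ebb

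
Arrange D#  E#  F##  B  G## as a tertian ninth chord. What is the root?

Stacking in thirds gives E# – G## – B – D# – F##, so E# is the root — E# dominant ninth flat five.

E#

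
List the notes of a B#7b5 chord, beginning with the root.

B#  D##  F#  A#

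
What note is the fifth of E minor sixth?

B

Root of E minor sixth = E. The 5th is a perfect 5th: E up a perfect 5th → B.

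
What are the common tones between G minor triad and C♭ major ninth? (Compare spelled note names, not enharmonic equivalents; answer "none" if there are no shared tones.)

G minor triad = G, B-flat, D.
C♭ major ninth = C-flat, E-flat, G-flat, B-flat, D-flat.
Shared: B-flat.

B-flat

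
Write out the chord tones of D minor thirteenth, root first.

D – F – A – C – E – G – B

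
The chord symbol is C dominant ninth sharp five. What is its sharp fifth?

G-sharp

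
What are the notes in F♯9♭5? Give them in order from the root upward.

F♯9♭5: dominant ninth flat five on F#.
F# — root
A# — major 3rd
C — diminished 5th
E — minor 7th
G# — major 9th

F# – A# – C – E – G#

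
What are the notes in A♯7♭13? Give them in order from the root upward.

A♯7♭13 is a dominant seventh flat thirteen built on A♯.
- root: A♯
- major 3rd: C𝄪
- perfect 5th: E♯
- minor 7th: G♯
- minor 13th: F♯

A♯  C𝄪  E♯  G♯  F♯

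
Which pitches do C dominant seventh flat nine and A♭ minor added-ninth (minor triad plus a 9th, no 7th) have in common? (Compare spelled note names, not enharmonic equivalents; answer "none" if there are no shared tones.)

C dominant seventh flat nine: C E G B-flat D-flat
A♭ minor added-ninth: A-flat C-flat E-flat B-flat
Common to both → B-flat.

B-flat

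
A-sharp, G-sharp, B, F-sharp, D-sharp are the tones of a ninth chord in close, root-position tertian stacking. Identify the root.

Stacking in thirds gives G-sharp – B – D-sharp – F-sharp – A-sharp, so G-sharp is the root — G-sharp minor ninth.

G-sharp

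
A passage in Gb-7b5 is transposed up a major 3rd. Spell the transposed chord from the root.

Bb, Db, Fb, Ab

A major 3rd up from Gb is Bb, so the new chord is Bb half-diminished seventh.
- root: Bb
- minor 3rd: Db
- diminished 5th: Fb
- minor 7th: Ab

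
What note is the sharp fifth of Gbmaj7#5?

Gbmaj7#5 is built on Gb; its 5th is an augmented 5th above the root.
A fifth above G uses the letter D, and the augmented 5th above Gb is D.

D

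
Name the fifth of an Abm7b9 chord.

E♭

Abm7b9 is built on A♭; its 5th is a perfect 5th above the root.
A fifth above A uses the letter E, and the perfect 5th above A♭ is E♭.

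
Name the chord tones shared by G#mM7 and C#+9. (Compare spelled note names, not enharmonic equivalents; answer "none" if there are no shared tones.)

B – D#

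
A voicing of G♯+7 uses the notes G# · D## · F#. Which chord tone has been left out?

B#

The full G♯+7 chord is G#, B#, D##, F#.
Comparing with the voicing, the major 3rd (3rd) — B# — is absent.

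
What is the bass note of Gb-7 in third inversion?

Gb-7 in root position is Gb–Bbb–Db–Fb.
Third inversion places the seventh in the bass, which is Fb.

Fb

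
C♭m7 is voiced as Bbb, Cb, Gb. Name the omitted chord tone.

Ebb

The full C♭m7 chord is Cb, Ebb, Gb, Bbb.
Comparing with the voicing, the minor 3rd (3rd) — Ebb — is absent.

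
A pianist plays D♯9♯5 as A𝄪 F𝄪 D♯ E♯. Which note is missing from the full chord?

C♯

D♯9♯5 = D♯, F𝄪, A𝄪, C♯, E♯. The voicing lacks the 7th (minor 7th), C♯.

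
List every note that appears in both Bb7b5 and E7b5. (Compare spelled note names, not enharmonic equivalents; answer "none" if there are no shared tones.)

Bb – D

Bb7b5 = Bb, D, Fb, Ab.
E7b5 = E, G#, Bb, D.
Shared: Bb, D.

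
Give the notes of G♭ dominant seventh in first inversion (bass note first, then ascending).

In root position, G♭ dominant seventh is Gb–Bb–Db–Fb.
First inversion puts the third (Bb) in the bass.

Bb Db Fb Gb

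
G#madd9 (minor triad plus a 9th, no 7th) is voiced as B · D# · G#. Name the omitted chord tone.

G#madd9 = G#, B, D#, A#. The voicing lacks the 9th (major 9th), A#.

A#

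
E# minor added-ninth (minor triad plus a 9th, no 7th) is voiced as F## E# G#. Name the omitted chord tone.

B#

The full E# minor added-ninth chord is E#, G#, B#, F##.
Comparing with the voicing, the perfect 5th (5th) — B# — is absent.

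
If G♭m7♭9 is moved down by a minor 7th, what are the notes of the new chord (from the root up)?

A minor 7th down from G♭ is A♭, so the new chord is A♭ minor seventh flat nine.
- root: A♭
- minor 3rd: C♭
- perfect 5th: E♭
- minor 7th: G♭
- minor 9th: B𝄫

A♭ – C♭ – E♭ – G♭ – B𝄫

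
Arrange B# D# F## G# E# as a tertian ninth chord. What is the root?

Stacking in thirds gives E# – G# – B# – D# – F##, so E# is the root — E# minor ninth.

E#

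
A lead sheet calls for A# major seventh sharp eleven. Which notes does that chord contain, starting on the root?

A# – C## – E# – G## – D##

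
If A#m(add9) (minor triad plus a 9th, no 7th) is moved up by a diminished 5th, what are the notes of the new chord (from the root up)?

A♯ up a diminished 5th → E. New chord: E minor added-ninth.
E — root
G — minor 3rd
B — perfect 5th
F♯ — major 9th

E – G – B – F♯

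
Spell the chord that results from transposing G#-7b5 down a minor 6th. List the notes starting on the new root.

B♯ – D♯ – F♯ – A♯

A minor 6th down from G♯ is B♯, so the new chord is B♯ half-diminished seventh.
root → B♯
3rd (minor 3rd) → D♯
5th (diminished 5th) → F♯
7th (minor 7th) → A♯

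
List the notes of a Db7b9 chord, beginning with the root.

Root D♭, quality dominant seventh flat nine:
- root: D♭
- major 3rd: F
- perfect 5th: A♭
- minor 7th: C♭
- minor 9th: E𝄫

D♭ – F – A♭ – C♭ – E𝄫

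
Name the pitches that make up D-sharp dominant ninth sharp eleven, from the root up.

D-sharp – F-double-sharp – A-sharp – C-sharp – E-sharp – G-double-sharp

Root D-sharp, quality dominant ninth sharp eleven:
D-sharp — root
F-double-sharp — major 3rd
A-sharp — perfect 5th
C-sharp — minor 7th
E-sharp — major 9th
G-double-sharp — augmented 11th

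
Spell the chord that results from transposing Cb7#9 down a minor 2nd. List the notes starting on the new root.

A minor 2nd down from Cb is Bb, so the new chord is Bb dominant seventh sharp nine.
root → Bb
3rd (major 3rd) → D
5th (perfect 5th) → F
7th (minor 7th) → Ab
9th (augmented 9th) → C#

Bb D F Ab C#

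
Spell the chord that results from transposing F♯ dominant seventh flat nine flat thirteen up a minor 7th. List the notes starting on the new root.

F# up a minor 7th → E. New chord: E dominant seventh flat nine flat thirteen.
E — root
G# — major 3rd
B — perfect 5th
D — minor 7th
F — minor 9th
C — minor 13th

E, G#, B, D, F, C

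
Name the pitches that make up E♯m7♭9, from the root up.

E#, G#, B#, D#, F#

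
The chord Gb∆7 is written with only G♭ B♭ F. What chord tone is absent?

D♭

Gb∆7 = G♭, B♭, D♭, F. The voicing lacks the 5th (perfect 5th), D♭.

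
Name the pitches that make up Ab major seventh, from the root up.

Ab major seventh is a major seventh built on A-flat.
A-flat — root
C — major 3rd
E-flat — perfect 5th
G — major 7th

A-flat, C, E-flat, G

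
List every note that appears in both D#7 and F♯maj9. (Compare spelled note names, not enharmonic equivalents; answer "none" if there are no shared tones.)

A♯ C♯

D#7: D♯ F𝄪 A♯ C♯
F♯maj9: F♯ A♯ C♯ E♯ G♯
Common to both → A♯, C♯.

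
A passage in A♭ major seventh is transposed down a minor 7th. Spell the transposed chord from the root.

Bb  D  F  A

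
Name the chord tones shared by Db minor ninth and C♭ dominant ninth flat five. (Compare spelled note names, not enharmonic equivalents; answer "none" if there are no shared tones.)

Db – Cb – Eb

Db minor ninth: Db Fb Ab Cb Eb
C♭ dominant ninth flat five: Cb Eb Gbb Bbb Db
Common to both → Db, Cb, Eb.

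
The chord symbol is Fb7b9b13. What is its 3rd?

Fb7b9b13 is built on Fb; its 3rd is a major 3rd above the root.
A third above F uses the letter A, and the major 3rd above Fb is Ab.

Ab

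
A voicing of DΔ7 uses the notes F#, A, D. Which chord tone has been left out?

The full DΔ7 chord is D, F#, A, C#.
Comparing with the voicing, the major 7th (7th) — C# — is absent.

C#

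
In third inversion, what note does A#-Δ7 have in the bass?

A#-Δ7 in root position is A#–C#–E#–G##.
Third inversion places the seventh in the bass, which is G##.

G##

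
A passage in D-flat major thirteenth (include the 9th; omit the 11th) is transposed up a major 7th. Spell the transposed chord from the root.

D-flat up a major 7th → C. New chord: C major thirteenth.
root → C
3rd (major 3rd) → E
5th (perfect 5th) → G
7th (major 7th) → B
9th (major 9th) → D
13th (major 13th) → A

C E G B D A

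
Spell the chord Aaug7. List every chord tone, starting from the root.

Aaug7: augmented seventh on A.
A — root
C# — major 3rd
E# — augmented 5th
G — minor 7th

A, C#, E#, G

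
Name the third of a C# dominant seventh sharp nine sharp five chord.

Root of C# dominant seventh sharp nine sharp five = C-sharp. The 3rd is a major 3rd: C-sharp up a major 3rd → E-sharp.

E-sharp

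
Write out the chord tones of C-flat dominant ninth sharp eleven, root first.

C-flat dominant ninth sharp eleven: dominant ninth sharp eleven on Cb.
root → Cb
3rd (major 3rd) → Eb
5th (perfect 5th) → Gb
7th (minor 7th) → Bbb
9th (major 9th) → Db
11th (augmented 11th) → F

Cb, Eb, Gb, Bbb, Db, F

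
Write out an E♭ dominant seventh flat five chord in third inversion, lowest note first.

E♭ dominant seventh flat five = E-flat–G–B-double-flat–D-flat; third inversion → seventh (D-flat) lowest.

D-flat, E-flat, G, B-double-flat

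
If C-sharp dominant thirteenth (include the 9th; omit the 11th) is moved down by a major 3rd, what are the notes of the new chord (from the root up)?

C# down a major 3rd → A. New chord: A dominant thirteenth.
root → A
3rd (major 3rd) → C#
5th (perfect 5th) → E
7th (minor 7th) → G
9th (major 9th) → B
13th (major 13th) → F#

A, C#, E, G, B, F#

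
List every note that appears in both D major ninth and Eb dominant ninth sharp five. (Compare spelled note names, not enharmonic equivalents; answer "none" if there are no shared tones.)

D major ninth: D F-sharp A C-sharp E
Eb dominant ninth sharp five: E-flat G B D-flat F
Common to both → none.

none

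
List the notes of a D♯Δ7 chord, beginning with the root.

Root D#, quality major seventh:
Root: D#
Major 3rd (3rd): F##
Perfect 5th (5th): A#
Major 7th (7th): C##

D# – F## – A# – C##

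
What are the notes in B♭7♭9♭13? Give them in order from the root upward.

Bb – D – F – Ab – Cb – Gb

B♭7♭9♭13: dominant seventh flat nine flat thirteen on Bb.
- root: Bb
- major 3rd: D
- perfect 5th: F
- minor 7th: Ab
- minor 9th: Cb
- minor 13th: Gb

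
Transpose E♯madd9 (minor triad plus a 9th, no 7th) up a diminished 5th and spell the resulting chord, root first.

A diminished 5th up from E♯ is B, so the new chord is B minor added-ninth.
root → B
3rd (minor 3rd) → D
5th (perfect 5th) → F♯
9th (major 9th) → C♯

B, D, F♯, C♯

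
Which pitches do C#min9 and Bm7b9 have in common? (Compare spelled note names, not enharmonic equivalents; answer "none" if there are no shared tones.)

B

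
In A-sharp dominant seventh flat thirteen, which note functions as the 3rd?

A-sharp dominant seventh flat thirteen is built on A#; its 3rd is a major 3rd above the root.
A third above A uses the letter C, and the major 3rd above A# is C##.

C##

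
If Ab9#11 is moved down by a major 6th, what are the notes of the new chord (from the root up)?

Cb, Eb, Gb, Bbb, Db, F

Ab down a major 6th → Cb. New chord: Cb dominant ninth sharp eleven.
Cb — root
Eb — major 3rd
Gb — perfect 5th
Bbb — minor 7th
Db — major 9th
F — augmented 11th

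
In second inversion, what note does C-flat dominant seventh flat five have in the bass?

C-flat dominant seventh flat five = C-flat–E-flat–G-double-flat–B-double-flat. Second inversion → fifth in the bass = G-double-flat.

G-double-flat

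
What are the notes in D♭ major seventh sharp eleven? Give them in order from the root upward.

Root D-flat, quality major seventh sharp eleven:
root → D-flat
3rd (major 3rd) → F
5th (perfect 5th) → A-flat
7th (major 7th) → C
11th (augmented 11th) → G

D-flat, F, A-flat, C, G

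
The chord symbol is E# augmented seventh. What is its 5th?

B-double-sharp

E# augmented seventh is built on E-sharp; its 5th is an augmented 5th above the root.
A fifth above E uses the letter B, and the augmented 5th above E-sharp is B-double-sharp.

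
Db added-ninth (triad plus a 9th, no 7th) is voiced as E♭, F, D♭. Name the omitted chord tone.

The full Db added-ninth chord is D♭, F, A♭, E♭.
Comparing with the voicing, the perfect 5th (5th) — A♭ — is absent.

A♭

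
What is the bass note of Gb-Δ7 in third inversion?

Gb-Δ7 = Gb–Bbb–Db–F. Third inversion → seventh in the bass = F.

F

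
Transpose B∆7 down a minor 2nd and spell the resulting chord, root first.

A#, C##, E#, G##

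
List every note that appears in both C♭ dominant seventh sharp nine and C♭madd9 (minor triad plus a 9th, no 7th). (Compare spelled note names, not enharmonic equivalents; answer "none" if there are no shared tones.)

C♭ dominant seventh sharp nine = Cb, Eb, Gb, Bbb, D.
C♭madd9 = Cb, Ebb, Gb, Db.
Shared: Cb, Gb.

Cb Gb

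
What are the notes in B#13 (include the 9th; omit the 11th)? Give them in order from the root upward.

B#13: dominant thirteenth on B#.
root → B#
3rd (major 3rd) → D##
5th (perfect 5th) → F##
7th (minor 7th) → A#
9th (major 9th) → C##
13th (major 13th) → G##

B#, D##, F##, A#, C##, G##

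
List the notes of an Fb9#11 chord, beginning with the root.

F♭  A♭  C♭  E𝄫  G♭  B♭

Fb9#11 is a dominant ninth sharp eleven built on F♭.
- root: F♭
- major 3rd: A♭
- perfect 5th: C♭
- minor 7th: E𝄫
- major 9th: G♭
- augmented 11th: B♭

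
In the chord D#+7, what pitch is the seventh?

C#

D#+7 is built on D#; its 7th is a minor 7th above the root.
A seventh above D uses the letter C, and the minor 7th above D# is C#.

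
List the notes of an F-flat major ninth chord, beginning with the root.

Fb – Ab – Cb – Eb – Gb

F-flat major ninth is a major ninth built on Fb.
Root: Fb
Major 3rd (3rd): Ab
Perfect 5th (5th): Cb
Major 7th (7th): Eb
Major 9th (9th): Gb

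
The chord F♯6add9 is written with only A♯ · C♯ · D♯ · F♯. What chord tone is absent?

G♯

F♯6add9 = F♯, A♯, C♯, D♯, G♯. The voicing lacks the 9th (major 9th), G♯.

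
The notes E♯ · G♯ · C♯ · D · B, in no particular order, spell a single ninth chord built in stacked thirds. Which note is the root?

Stacking in thirds gives C♯ – E♯ – G♯ – B – D, so C♯ is the root — C♯ dominant seventh flat nine.

C♯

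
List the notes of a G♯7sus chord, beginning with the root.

G#, C#, D#, F#

G♯7sus: dominant seventh suspended fourth on G#.
Root: G#
Perfect 4th (4th): C#
Perfect 5th (5th): D#
Minor 7th (7th): F#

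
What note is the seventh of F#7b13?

Root of F#7b13 = F#. The 7th is a minor 7th: F# up a minor 7th → E.

E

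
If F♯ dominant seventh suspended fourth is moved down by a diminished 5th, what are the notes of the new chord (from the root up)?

B-sharp E-sharp F-double-sharp A-sharp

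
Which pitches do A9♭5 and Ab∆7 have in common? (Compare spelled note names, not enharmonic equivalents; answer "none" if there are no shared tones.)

A9♭5: A C♯ E♭ G B
Ab∆7: A♭ C E♭ G
Common to both → E♭, G.

E♭  G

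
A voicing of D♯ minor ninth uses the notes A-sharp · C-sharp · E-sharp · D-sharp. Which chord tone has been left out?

F-sharp

The full D♯ minor ninth chord is D-sharp, F-sharp, A-sharp, C-sharp, E-sharp.
Comparing with the voicing, the minor 3rd (3rd) — F-sharp — is absent.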